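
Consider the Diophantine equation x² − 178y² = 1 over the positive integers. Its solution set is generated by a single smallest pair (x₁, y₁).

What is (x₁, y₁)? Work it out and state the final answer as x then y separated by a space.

1601 120

d=178: √d = [13; 2,1,12,1,2,26] (ℓ=6, even), read p_5/q_5
k=0  a_k=13  p_k/q_k = 13/1
k=1  a_k=2  p_k/q_k = 27/2
k=2  a_k=1  p_k/q_k = 40/3
k=3  a_k=12  p_k/q_k = 507/38
k=4  a_k=1  p_k/q_k = 547/41
k=5  a_k=2  p_k/q_k = 1601/120
→ (1601, 120).  Check: 1601²=2563201, 178·120²=2563200, difference 1.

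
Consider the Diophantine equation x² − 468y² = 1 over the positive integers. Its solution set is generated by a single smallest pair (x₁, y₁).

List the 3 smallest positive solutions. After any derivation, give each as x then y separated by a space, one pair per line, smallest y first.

[21; 1,1,1,2,1,1,1,42] for √468; ℓ=8 ⇒ convergent index 7
i=0: a=21 ⇒ p=21, q=1
…
i=3: a=1 ⇒ p=65, q=3
i=4: a=2 ⇒ p=173, q=8
…
i=6: a=1 ⇒ p=411, q=19
i=7: a=1 ⇒ p=649, q=30
→ (649, 30).  Check: 649²=421201, 468·30²=421200, difference 1.
k=2:  x_2 = 649·649+468·30·30 = 842401,  y_2 = 649·30+30·649 = 38940
k=3:  x_3 = 649·842401+468·30·38940 = 1093435849,  y_3 = 649·38940+30·842401 = 50544090

649 30
842401 38940
1093435849 50544090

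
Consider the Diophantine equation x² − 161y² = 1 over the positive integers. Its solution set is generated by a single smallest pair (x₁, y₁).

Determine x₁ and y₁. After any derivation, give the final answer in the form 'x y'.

11775 928

[12; 1,2,4,1,2,1,4,2,1,24] for √161; ℓ=10 ⇒ convergent index 9
k=0  a_k=12  p_k/q_k = 12/1
k=1  a_k=1  p_k/q_k = 13/1
k=2  a_k=2  p_k/q_k = 38/3
…
k=4  a_k=1  p_k/q_k = 203/16
k=5  a_k=2  p_k/q_k = 571/45
k=6  a_k=1  p_k/q_k = 774/61
k=7  a_k=4  p_k/q_k = 3667/289
k=8  a_k=2  p_k/q_k = 8108/639
k=9  a_k=1  p_k/q_k = 11775/928
fundamental: x₁=11775, y₁=928  (since 138650625 − 161·861184 = 1)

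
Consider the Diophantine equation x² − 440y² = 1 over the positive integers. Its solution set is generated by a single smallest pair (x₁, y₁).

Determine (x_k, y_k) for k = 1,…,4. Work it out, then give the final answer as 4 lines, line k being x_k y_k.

21 1
881 42
36981 1763
1552321 74004

[20; 1,40] for √440; ℓ=2 ⇒ convergent index 1
k=0  a_k=20  p_k/q_k = 20/1
k=1  a_k=1  p_k/q_k = 21/1
fundamental: x₁=21, y₁=1  (since 441 − 440·1 = 1)
(x_2, y_2) = (21·21 + 440·1·1, 21·1 + 1·21) = (881, 42)
(x_3, y_3) = (21·881 + 440·1·42, 21·42 + 1·881) = (36981, 1763)
(x_4, y_4) = (21·36981 + 440·1·1763, 21·1763 + 1·36981) = (1552321, 74004)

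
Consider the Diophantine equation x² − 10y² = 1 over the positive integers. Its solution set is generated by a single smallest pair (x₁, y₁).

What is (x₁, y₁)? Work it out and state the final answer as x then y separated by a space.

19 6

√10 → a₀=3, period (6); ℓ=1 odd so k=1
i=0: a=3 ⇒ p=3, q=1
i=1: a=6 ⇒ p=19, q=6
(x₁, y₁) = (19, 6);  19² − 10·6² = 1 ✓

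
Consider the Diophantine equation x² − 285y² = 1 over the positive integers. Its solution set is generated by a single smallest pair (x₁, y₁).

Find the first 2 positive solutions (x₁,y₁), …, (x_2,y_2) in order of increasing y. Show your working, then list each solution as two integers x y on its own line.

2431 144
11819521 700128

√285 = [16; 1,7,2,7,1,32, …], period ℓ=6 (even) → k=5
a_0=16:  p_0=16·1+0=16,  q_0=16·0+1=1
a_1=1:  p_1=1·16+1=17,  q_1=1·1+0=1
…
a_4=7:  p_4=7·287+135=2144,  q_4=7·17+8=127
a_5=1:  p_5=1·2144+287=2431,  q_5=1·127+17=144
→ (2431, 144).  Check: 2431²=5909761, 285·144²=5909760, difference 1.
(x_2, y_2) = (2431·2431 + 285·144·144, 2431·144 + 144·2431) = (11819521, 700128)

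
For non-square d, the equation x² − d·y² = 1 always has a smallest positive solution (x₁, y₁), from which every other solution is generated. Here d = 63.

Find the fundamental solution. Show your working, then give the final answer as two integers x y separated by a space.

d=63: √d = [7; 1,14] (ℓ=2, even), read p_1/q_1
i=0: a=7 ⇒ p=7, q=1
i=1: a=1 ⇒ p=8, q=1
→ (8, 1).  Check: 8²=64, 63·1²=63, difference 1.

8 1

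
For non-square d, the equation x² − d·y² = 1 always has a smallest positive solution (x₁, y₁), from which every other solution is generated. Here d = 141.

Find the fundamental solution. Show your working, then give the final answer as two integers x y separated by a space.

95 8

√141 = [11; 1,6,1,22, …], period ℓ=4 (even) → k=3
i=0: a=11 ⇒ p=11, q=1
…
i=2: a=6 ⇒ p=83, q=7
i=3: a=1 ⇒ p=95, q=8
→ (95, 8).  Check: 95²=9025, 141·8²=9024, difference 1.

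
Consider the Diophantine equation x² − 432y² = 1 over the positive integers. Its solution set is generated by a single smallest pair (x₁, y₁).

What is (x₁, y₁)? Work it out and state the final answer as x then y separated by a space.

√432 → a₀=20, period (1,3,1,1,1,3,1,40); ℓ=8 even so k=7
step 0: (20, 1)  from 20·(1,0) + (0,1)
step 1: (21, 1)  from 1·(20,1) + (1,0)
step 2: (83, 4)  from 3·(21,1) + (20,1)
step 3: (104, 5)  from 1·(83,4) + (21,1)
step 4: (187, 9)  from 1·(104,5) + (83,4)
step 5: (291, 14)  from 1·(187,9) + (104,5)
step 6: (1060, 51)  from 3·(291,14) + (187,9)
step 7: (1351, 65)  from 1·(1060,51) + (291,14)
fundamental: x₁=1351, y₁=65  (since 1825201 − 432·4225 = 1)

1351 65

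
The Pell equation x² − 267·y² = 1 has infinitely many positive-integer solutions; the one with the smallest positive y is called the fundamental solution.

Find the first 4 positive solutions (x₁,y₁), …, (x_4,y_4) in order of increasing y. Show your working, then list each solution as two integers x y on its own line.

2402 147
11539207 706188
55434348026 3392527005
266306596377697 16297699025832

d=267: √d = [16; 2,1,15,1,2,32] (ℓ=6, even), read p_5/q_5
a_0=16:  p_0=16·1+0=16,  q_0=16·0+1=1
…
a_2=1:  p_2=1·33+16=49,  q_2=1·2+1=3
a_3=15:  p_3=15·49+33=768,  q_3=15·3+2=47
a_4=1:  p_4=1·768+49=817,  q_4=1·47+3=50
a_5=2:  p_5=2·817+768=2402,  q_5=2·50+47=147
fundamental: x₁=2402, y₁=147  (since 5769604 − 267·21609 = 1)
(x_2, y_2) = (2402·2402 + 267·147·147, 2402·147 + 147·2402) = (11539207, 706188)
(x_3, y_3) = (2402·11539207 + 267·147·706188, 2402·706188 + 147·11539207) = (55434348026, 3392527005)
(x_4, y_4) = (2402·55434348026 + 267·147·3392527005, 2402·3392527005 + 147·55434348026) = (266306596377697, 16297699025832)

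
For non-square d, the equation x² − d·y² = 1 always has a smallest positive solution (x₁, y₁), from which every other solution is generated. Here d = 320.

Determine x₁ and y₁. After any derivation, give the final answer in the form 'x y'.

d=320: √d = [17; 1,7,1,34] (ℓ=4, even), read p_3/q_3
i=0: a=17 ⇒ p=17, q=1
i=1: a=1 ⇒ p=18, q=1
i=2: a=7 ⇒ p=143, q=8
i=3: a=1 ⇒ p=161, q=9
(x₁, y₁) = (161, 9);  161² − 320·9² = 1 ✓

161 9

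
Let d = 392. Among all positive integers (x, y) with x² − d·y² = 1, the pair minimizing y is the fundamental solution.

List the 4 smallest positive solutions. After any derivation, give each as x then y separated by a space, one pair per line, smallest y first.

d=392: √d = [19; 1,3,1,38] (ℓ=4, even), read p_3/q_3
i=0: a=19 ⇒ p=19, q=1
…
i=2: a=3 ⇒ p=79, q=4
i=3: a=1 ⇒ p=99, q=5
fundamental: x₁=99, y₁=5  (since 9801 − 392·25 = 1)
k=2:  x_2 = 99·99+392·5·5 = 19601,  y_2 = 99·5+5·99 = 990
k=3:  x_3 = 99·19601+392·5·990 = 3880899,  y_3 = 99·990+5·19601 = 196015
k=4:  x_4 = 99·3880899+392·5·196015 = 768398401,  y_4 = 99·196015+5·3880899 = 38809980

99 5
19601 990
3880899 196015
768398401 38809980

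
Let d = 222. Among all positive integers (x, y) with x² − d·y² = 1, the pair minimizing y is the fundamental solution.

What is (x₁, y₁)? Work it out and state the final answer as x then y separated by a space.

√222 = [14; 1,8,1,28, …], period ℓ=4 (even) → k=3
step 0: (14, 1)  from 14·(1,0) + (0,1)
step 1: (15, 1)  from 1·(14,1) + (1,0)
step 2: (134, 9)  from 8·(15,1) + (14,1)
step 3: (149, 10)  from 1·(134,9) + (15,1)
fundamental: x₁=149, y₁=10  (since 22201 − 222·100 = 1)

149 10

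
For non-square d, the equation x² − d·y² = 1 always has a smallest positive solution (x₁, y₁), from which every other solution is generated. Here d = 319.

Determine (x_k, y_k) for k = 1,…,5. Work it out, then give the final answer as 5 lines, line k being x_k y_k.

12901780 722361
332911854336799 18639485405160
8590311008090840302660 480965080021169647239
221660605515932150288251132801 12410611300231033623224965680
5719632734066677605580897309458268900 320237953322189008993822774252173561

√319 = [17; 1,6,5,1,4,…,6,1,34, …], period ℓ=14 (even) → k=13
k=0  a_k=17  p_k/q_k = 17/1
…
k=2  a_k=6  p_k/q_k = 125/7
k=3  a_k=5  p_k/q_k = 643/36
…
k=6  a_k=3  p_k/q_k = 11913/667
k=7  a_k=1  p_k/q_k = 15628/875
…
k=9  a_k=4  p_k/q_k = 250816/14043
k=10  a_k=1  p_k/q_k = 309613/17335
…
k=12  a_k=6  p_k/q_k = 11102899/621643
k=13  a_k=1  p_k/q_k = 12901780/722361
fundamental: x₁=12901780, y₁=722361  (since 166455927168400 − 319·521805414321 = 1)
(12901780+722361√319)^2 = 332911854336799 + 18639485405160√319
(12901780+722361√319)^3 = 8590311008090840302660 + 480965080021169647239√319
(12901780+722361√319)^4 = 221660605515932150288251132801 + 12410611300231033623224965680√319
(12901780+722361√319)^5 = 5719632734066677605580897309458268900 + 320237953322189008993822774252173561√319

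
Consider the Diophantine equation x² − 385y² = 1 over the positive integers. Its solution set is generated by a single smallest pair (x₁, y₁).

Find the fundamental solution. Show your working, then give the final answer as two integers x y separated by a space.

√385 → a₀=19, period (1,1,1,1,1,…,1,1,38); ℓ=16 even so k=15
a_0=19:  p_0=19·1+0=19,  q_0=19·0+1=1
…
a_4=1:  p_4=1·59+39=98,  q_4=1·3+2=5
…
a_9=1:  p_9=1·2021+726=2747,  q_9=1·103+37=140
…
a_13=1:  p_13=1·23271+13009=36280,  q_13=1·1186+663=1849
a_14=1:  p_14=1·36280+23271=59551,  q_14=1·1849+1186=3035
a_15=1:  p_15=1·59551+36280=95831,  q_15=1·3035+1849=4884
(x₁, y₁) = (95831, 4884);  95831² − 385·4884² = 1 ✓

95831 4884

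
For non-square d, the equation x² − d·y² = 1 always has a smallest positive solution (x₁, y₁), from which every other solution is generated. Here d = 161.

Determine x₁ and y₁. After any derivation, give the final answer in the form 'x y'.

d=161: √d = [12; 1,2,4,1,2,1,4,2,1,24] (ℓ=10, even), read p_9/q_9
k=0  a_k=12  p_k/q_k = 12/1
k=1  a_k=1  p_k/q_k = 13/1
k=2  a_k=2  p_k/q_k = 38/3
k=3  a_k=4  p_k/q_k = 165/13
…
k=5  a_k=2  p_k/q_k = 571/45
k=6  a_k=1  p_k/q_k = 774/61
k=7  a_k=4  p_k/q_k = 3667/289
k=8  a_k=2  p_k/q_k = 8108/639
k=9  a_k=1  p_k/q_k = 11775/928
fundamental: x₁=11775, y₁=928  (since 138650625 − 161·861184 = 1)

11775 928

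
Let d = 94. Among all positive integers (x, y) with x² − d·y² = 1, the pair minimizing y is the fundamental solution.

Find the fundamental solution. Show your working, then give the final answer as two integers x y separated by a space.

2143295 221064

d=94: √d = [9; 1,2,3,1,1,…,2,1,18] (ℓ=16, even), read p_15/q_15
a_0=9:  p_0=9·1+0=9,  q_0=9·0+1=1
a_1=1:  p_1=1·9+1=10,  q_1=1·1+0=1
a_2=2:  p_2=2·10+9=29,  q_2=2·1+1=3
a_3=3:  p_3=3·29+10=97,  q_3=3·3+1=10
a_4=1:  p_4=1·97+29=126,  q_4=1·10+3=13
a_5=1:  p_5=1·126+97=223,  q_5=1·13+10=23
…
a_8=8:  p_8=8·1464+1241=12953,  q_8=8·151+128=1336
a_9=1:  p_9=1·12953+1464=14417,  q_9=1·1336+151=1487
a_10=5:  p_10=5·14417+12953=85038,  q_10=5·1487+1336=8771
…
a_12=1:  p_12=1·99455+85038=184493,  q_12=1·10258+8771=19029
a_13=3:  p_13=3·184493+99455=652934,  q_13=3·19029+10258=67345
a_14=2:  p_14=2·652934+184493=1490361,  q_14=2·67345+19029=153719
a_15=1:  p_15=1·1490361+652934=2143295,  q_15=1·153719+67345=221064
fundamental: x₁=2143295, y₁=221064  (since 4593713457025 − 94·48869292096 = 1)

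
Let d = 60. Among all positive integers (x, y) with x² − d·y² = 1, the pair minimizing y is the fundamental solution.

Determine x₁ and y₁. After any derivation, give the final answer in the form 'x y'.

d=60: √d = [7; 1,2,1,14] (ℓ=4, even), read p_3/q_3
a_0=7:  p_0=7·1+0=7,  q_0=7·0+1=1
a_1=1:  p_1=1·7+1=8,  q_1=1·1+0=1
a_2=2:  p_2=2·8+7=23,  q_2=2·1+1=3
a_3=1:  p_3=1·23+8=31,  q_3=1·3+1=4
fundamental: x₁=31, y₁=4  (since 961 − 60·16 = 1)

31 4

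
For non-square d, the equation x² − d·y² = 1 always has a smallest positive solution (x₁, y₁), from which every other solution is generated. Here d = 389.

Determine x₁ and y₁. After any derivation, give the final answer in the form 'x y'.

3287049 166660

[19; 1,2,1,1,1,1,2,1,38] for √389; ℓ=9 ⇒ convergent index 17
a_0=19:  p_0=19·1+0=19,  q_0=19·0+1=1
a_1=1:  p_1=1·19+1=20,  q_1=1·1+0=1
a_2=2:  p_2=2·20+19=59,  q_2=2·1+1=3
…
a_13=1:  p_13=1·202418+151493=353911,  q_13=1·10263+7681=17944
a_14=1:  p_14=1·353911+202418=556329,  q_14=1·17944+10263=28207
…
a_16=2:  p_16=2·910240+556329=2376809,  q_16=2·46151+28207=120509
a_17=1:  p_17=1·2376809+910240=3287049,  q_17=1·120509+46151=166660
fundamental: x₁=3287049, y₁=166660  (since 10804691128401 − 389·27775555600 = 1)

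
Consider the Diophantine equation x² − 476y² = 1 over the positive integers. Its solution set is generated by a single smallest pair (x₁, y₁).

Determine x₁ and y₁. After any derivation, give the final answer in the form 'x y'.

[21; 1,4,2,10,2,4,1,42] for √476; ℓ=8 ⇒ convergent index 7
step 0: (21, 1)  from 21·(1,0) + (0,1)
…
step 2: (109, 5)  from 4·(22,1) + (21,1)
step 3: (240, 11)  from 2·(109,5) + (22,1)
…
step 5: (5258, 241)  from 2·(2509,115) + (240,11)
step 6: (23541, 1079)  from 4·(5258,241) + (2509,115)
step 7: (28799, 1320)  from 1·(23541,1079) + (5258,241)
→ (28799, 1320).  Check: 28799²=829382401, 476·1320²=829382400, difference 1.

28799 1320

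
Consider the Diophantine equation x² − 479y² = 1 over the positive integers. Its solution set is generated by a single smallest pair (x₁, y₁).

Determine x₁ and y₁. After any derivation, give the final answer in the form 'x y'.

d=479: √d = [21; 1,7,1,3,2,21,2,3,1,7,1,42] (ℓ=12, even), read p_11/q_11
k=0  a_k=21  p_k/q_k = 21/1
k=1  a_k=1  p_k/q_k = 22/1
k=2  a_k=7  p_k/q_k = 175/8
k=3  a_k=1  p_k/q_k = 197/9
k=4  a_k=3  p_k/q_k = 766/35
k=5  a_k=2  p_k/q_k = 1729/79
…
k=7  a_k=2  p_k/q_k = 75879/3467
k=8  a_k=3  p_k/q_k = 264712/12095
k=9  a_k=1  p_k/q_k = 340591/15562
k=10  a_k=7  p_k/q_k = 2648849/121029
k=11  a_k=1  p_k/q_k = 2989440/136591
(x₁, y₁) = (2989440, 136591);  2989440² − 479·136591² = 1 ✓

2989440 136591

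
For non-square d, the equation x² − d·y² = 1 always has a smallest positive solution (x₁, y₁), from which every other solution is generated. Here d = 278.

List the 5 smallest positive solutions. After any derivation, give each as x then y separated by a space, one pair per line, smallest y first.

√278 → a₀=16, period (1,2,16,2,1,32); ℓ=6 even so k=5
i=0: a=16 ⇒ p=16, q=1
…
i=3: a=16 ⇒ p=817, q=49
i=4: a=2 ⇒ p=1684, q=101
i=5: a=1 ⇒ p=2501, q=150
fundamental: x₁=2501, y₁=150  (since 6255001 − 278·22500 = 1)
(x_2, y_2) = (2501·2501 + 278·150·150, 2501·150 + 150·2501) = (12510001, 750300)
(x_3, y_3) = (2501·12510001 + 278·150·750300, 2501·750300 + 150·12510001) = (62575022501, 3753000450)
(x_4, y_4) = (2501·62575022501 + 278·150·3753000450, 2501·3753000450 + 150·62575022501) = (313000250040001, 18772507500600)
(x_5, y_5) = (2501·313000250040001 + 278·150·18772507500600, 2501·18772507500600 + 150·313000250040001) = (1565627188125062501, 93900078765000750)

2501 150
12510001 750300
62575022501 3753000450
313000250040001 18772507500600
1565627188125062501 93900078765000750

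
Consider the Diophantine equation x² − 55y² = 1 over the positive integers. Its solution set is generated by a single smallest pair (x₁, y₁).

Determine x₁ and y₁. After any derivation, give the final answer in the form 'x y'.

√55 → a₀=7, period (2,2,2,14); ℓ=4 even so k=3
a_0=7:  p_0=7·1+0=7,  q_0=7·0+1=1
a_1=2:  p_1=2·7+1=15,  q_1=2·1+0=2
a_2=2:  p_2=2·15+7=37,  q_2=2·2+1=5
a_3=2:  p_3=2·37+15=89,  q_3=2·5+2=12
(x₁, y₁) = (89, 12);  89² − 55·12² = 1 ✓

89 12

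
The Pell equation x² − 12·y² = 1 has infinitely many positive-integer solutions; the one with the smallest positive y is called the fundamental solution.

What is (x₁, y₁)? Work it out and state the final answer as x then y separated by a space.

7 2

√12 = [3; 2,6, …], period ℓ=2 (even) → k=1
k=0  a_k=3  p_k/q_k = 3/1
k=1  a_k=2  p_k/q_k = 7/2
(x₁, y₁) = (7, 2);  7² − 12·2² = 1 ✓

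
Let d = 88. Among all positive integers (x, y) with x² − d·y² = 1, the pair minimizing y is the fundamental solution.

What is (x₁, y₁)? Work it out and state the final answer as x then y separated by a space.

√88 = [9; 2,1,1,1,2,18, …], period ℓ=6 (even) → k=5
k=0  a_k=9  p_k/q_k = 9/1
k=1  a_k=2  p_k/q_k = 19/2
…
k=4  a_k=1  p_k/q_k = 75/8
k=5  a_k=2  p_k/q_k = 197/21
(x₁, y₁) = (197, 21);  197² − 88·21² = 1 ✓

197 21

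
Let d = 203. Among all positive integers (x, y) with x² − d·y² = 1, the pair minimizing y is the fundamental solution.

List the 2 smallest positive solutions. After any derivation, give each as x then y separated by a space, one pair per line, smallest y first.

57 4
6497 456

√203 → a₀=14, period (4,28); ℓ=2 even so k=1
k=0  a_k=14  p_k/q_k = 14/1
k=1  a_k=4  p_k/q_k = 57/4
→ (57, 4).  Check: 57²=3249, 203·4²=3248, difference 1.
k=2:  x_2 = 57·57+203·4·4 = 6497,  y_2 = 57·4+4·57 = 456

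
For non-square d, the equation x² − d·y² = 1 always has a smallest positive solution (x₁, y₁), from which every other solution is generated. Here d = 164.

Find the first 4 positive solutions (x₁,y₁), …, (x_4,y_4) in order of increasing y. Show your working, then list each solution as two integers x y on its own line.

d=164: √d = [12; 1,4,6,4,1,24] (ℓ=6, even), read p_5/q_5
i=0: a=12 ⇒ p=12, q=1
…
i=2: a=4 ⇒ p=64, q=5
i=3: a=6 ⇒ p=397, q=31
i=4: a=4 ⇒ p=1652, q=129
i=5: a=1 ⇒ p=2049, q=160
→ (2049, 160).  Check: 2049²=4198401, 164·160²=4198400, difference 1.
(x_2, y_2) = (2049·2049 + 164·160·160, 2049·160 + 160·2049) = (8396801, 655680)
(x_3, y_3) = (2049·8396801 + 164·160·655680, 2049·655680 + 160·8396801) = (34410088449, 2686976480)
(x_4, y_4) = (2049·34410088449 + 164·160·2686976480, 2049·2686976480 + 160·34410088449) = (141012534067201, 11011228959360)

2049 160
8396801 655680
34410088449 2686976480
141012534067201 11011228959360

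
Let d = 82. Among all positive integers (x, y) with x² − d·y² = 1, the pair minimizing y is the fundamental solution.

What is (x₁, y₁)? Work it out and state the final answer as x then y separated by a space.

163 18

√82 → a₀=9, period (18); ℓ=1 odd so k=1
step 0: (9, 1)  from 9·(1,0) + (0,1)
step 1: (163, 18)  from 18·(9,1) + (1,0)
→ (163, 18).  Check: 163²=26569, 82·18²=26568, difference 1.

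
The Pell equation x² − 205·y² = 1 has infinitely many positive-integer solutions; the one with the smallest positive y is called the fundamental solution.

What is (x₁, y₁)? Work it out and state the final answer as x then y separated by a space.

d=205: √d = [14; 3,6,1,4,1,6,3,28] (ℓ=8, even), read p_7/q_7
k=0  a_k=14  p_k/q_k = 14/1
…
k=5  a_k=1  p_k/q_k = 1847/129
k=6  a_k=6  p_k/q_k = 12614/881
k=7  a_k=3  p_k/q_k = 39689/2772
→ (39689, 2772).  Check: 39689²=1575216721, 205·2772²=1575216720, difference 1.

39689 2772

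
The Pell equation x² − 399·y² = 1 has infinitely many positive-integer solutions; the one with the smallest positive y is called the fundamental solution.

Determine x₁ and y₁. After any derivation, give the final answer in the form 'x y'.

√399 → a₀=19, period (1,38); ℓ=2 even so k=1
i=0: a=19 ⇒ p=19, q=1
i=1: a=1 ⇒ p=20, q=1
→ (20, 1).  Check: 20²=400, 399·1²=399, difference 1.

20 1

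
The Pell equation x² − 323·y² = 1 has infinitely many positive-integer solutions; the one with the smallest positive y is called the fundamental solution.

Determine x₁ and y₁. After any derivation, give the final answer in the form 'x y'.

18 1

[17; 1,34] for √323; ℓ=2 ⇒ convergent index 1
a_0=17:  p_0=17·1+0=17,  q_0=17·0+1=1
a_1=1:  p_1=1·17+1=18,  q_1=1·1+0=1
fundamental: x₁=18, y₁=1  (since 324 − 323·1 = 1)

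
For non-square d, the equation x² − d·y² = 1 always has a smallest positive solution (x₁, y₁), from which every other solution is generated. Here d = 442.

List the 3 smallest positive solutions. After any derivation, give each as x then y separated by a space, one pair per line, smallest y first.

[21; 42] for √442; ℓ=1 ⇒ convergent index 1
i=0: a=21 ⇒ p=21, q=1
i=1: a=42 ⇒ p=883, q=42
→ (883, 42).  Check: 883²=779689, 442·42²=779688, difference 1.
(x_2, y_2) = (883·883 + 442·42·42, 883·42 + 42·883) = (1559377, 74172)
(x_3, y_3) = (883·1559377 + 442·42·74172, 883·74172 + 42·1559377) = (2753858899, 130987710)

883 42
1559377 74172
2753858899 130987710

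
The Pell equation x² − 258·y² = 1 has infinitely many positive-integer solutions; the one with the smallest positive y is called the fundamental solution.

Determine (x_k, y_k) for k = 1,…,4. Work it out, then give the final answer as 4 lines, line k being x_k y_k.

257 16
132097 8224
67897601 4227120
34899234817 2172731456

√258 = [16; 16,32, …], period ℓ=2 (even) → k=1
k=0  a_k=16  p_k/q_k = 16/1
k=1  a_k=16  p_k/q_k = 257/16
→ (257, 16).  Check: 257²=66049, 258·16²=66048, difference 1.
(x_2, y_2) = (257·257 + 258·16·16, 257·16 + 16·257) = (132097, 8224)
(x_3, y_3) = (257·132097 + 258·16·8224, 257·8224 + 16·132097) = (67897601, 4227120)
(x_4, y_4) = (257·67897601 + 258·16·4227120, 257·4227120 + 16·67897601) = (34899234817, 2172731456)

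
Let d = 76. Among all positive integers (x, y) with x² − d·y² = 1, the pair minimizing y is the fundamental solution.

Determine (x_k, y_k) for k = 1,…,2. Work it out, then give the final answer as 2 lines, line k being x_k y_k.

[8; 1,2,1,1,5,4,5,1,1,2,1,16] for √76; ℓ=12 ⇒ convergent index 11
k=0  a_k=8  p_k/q_k = 8/1
…
k=4  a_k=1  p_k/q_k = 61/7
…
k=8  a_k=1  p_k/q_k = 8866/1017
…
k=10  a_k=2  p_k/q_k = 41488/4759
k=11  a_k=1  p_k/q_k = 57799/6630
→ (57799, 6630).  Check: 57799²=3340724401, 76·6630²=3340724400, difference 1.
(x_2, y_2) = (57799·57799 + 76·6630·6630, 57799·6630 + 6630·57799) = (6681448801, 766414740)

57799 6630
6681448801 766414740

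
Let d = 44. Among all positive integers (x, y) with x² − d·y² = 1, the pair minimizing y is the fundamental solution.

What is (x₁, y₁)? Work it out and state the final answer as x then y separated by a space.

199 30

√44 → a₀=6, period (1,1,1,2,1,1,1,12); ℓ=8 even so k=7
step 0: (6, 1)  from 6·(1,0) + (0,1)
…
step 2: (13, 2)  from 1·(7,1) + (6,1)
step 3: (20, 3)  from 1·(13,2) + (7,1)
step 4: (53, 8)  from 2·(20,3) + (13,2)
step 5: (73, 11)  from 1·(53,8) + (20,3)
step 6: (126, 19)  from 1·(73,11) + (53,8)
step 7: (199, 30)  from 1·(126,19) + (73,11)
fundamental: x₁=199, y₁=30  (since 39601 − 44·900 = 1)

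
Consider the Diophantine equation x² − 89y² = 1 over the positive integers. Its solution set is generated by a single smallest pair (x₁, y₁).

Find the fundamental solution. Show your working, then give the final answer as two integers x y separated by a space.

√89 = [9; 2,3,3,2,18, …], period ℓ=5 (odd) → k=9
i=0: a=9 ⇒ p=9, q=1
…
i=2: a=3 ⇒ p=66, q=7
…
i=5: a=18 ⇒ p=9217, q=977
…
i=7: a=3 ⇒ p=66019, q=6998
i=8: a=3 ⇒ p=216991, q=23001
i=9: a=2 ⇒ p=500001, q=53000
→ (500001, 53000).  Check: 500001²=250001000001, 89·53000²=250001000000, difference 1.

500001 53000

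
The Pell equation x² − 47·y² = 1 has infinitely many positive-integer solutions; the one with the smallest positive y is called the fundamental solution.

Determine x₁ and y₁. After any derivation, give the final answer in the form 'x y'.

d=47: √d = [6; 1,5,1,12] (ℓ=4, even), read p_3/q_3
step 0: (6, 1)  from 6·(1,0) + (0,1)
…
step 2: (41, 6)  from 5·(7,1) + (6,1)
step 3: (48, 7)  from 1·(41,6) + (7,1)
(x₁, y₁) = (48, 7);  48² − 47·7² = 1 ✓

48 7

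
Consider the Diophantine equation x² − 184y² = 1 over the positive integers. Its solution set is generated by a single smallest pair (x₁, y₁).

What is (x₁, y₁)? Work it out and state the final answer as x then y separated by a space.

d=184: √d = [13; 1,1,3,2,1,2,1,2,3,1,1,26] (ℓ=12, even), read p_11/q_11
a_0=13:  p_0=13·1+0=13,  q_0=13·0+1=1
a_1=1:  p_1=1·13+1=14,  q_1=1·1+0=1
a_2=1:  p_2=1·14+13=27,  q_2=1·1+1=2
…
a_4=2:  p_4=2·95+27=217,  q_4=2·7+2=16
a_5=1:  p_5=1·217+95=312,  q_5=1·16+7=23
…
a_7=1:  p_7=1·841+312=1153,  q_7=1·62+23=85
a_8=2:  p_8=2·1153+841=3147,  q_8=2·85+62=232
a_9=3:  p_9=3·3147+1153=10594,  q_9=3·232+85=781
a_10=1:  p_10=1·10594+3147=13741,  q_10=1·781+232=1013
a_11=1:  p_11=1·13741+10594=24335,  q_11=1·1013+781=1794
(x₁, y₁) = (24335, 1794);  24335² − 184·1794² = 1 ✓

24335 1794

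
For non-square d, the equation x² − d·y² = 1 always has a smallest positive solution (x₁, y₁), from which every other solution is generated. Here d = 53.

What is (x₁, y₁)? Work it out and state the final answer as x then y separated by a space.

√53 → a₀=7, period (3,1,1,3,14); ℓ=5 odd so k=9
a_0=7:  p_0=7·1+0=7,  q_0=7·0+1=1
a_1=3:  p_1=3·7+1=22,  q_1=3·1+0=3
a_2=1:  p_2=1·22+7=29,  q_2=1·3+1=4
…
a_5=14:  p_5=14·182+51=2599,  q_5=14·25+7=357
…
a_7=1:  p_7=1·7979+2599=10578,  q_7=1·1096+357=1453
a_8=1:  p_8=1·10578+7979=18557,  q_8=1·1453+1096=2549
a_9=3:  p_9=3·18557+10578=66249,  q_9=3·2549+1453=9100
→ (66249, 9100).  Check: 66249²=4388930001, 53·9100²=4388930000, difference 1.

66249 9100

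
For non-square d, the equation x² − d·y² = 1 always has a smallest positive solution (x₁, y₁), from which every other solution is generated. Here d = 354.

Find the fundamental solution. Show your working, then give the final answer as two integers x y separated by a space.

258065 13716

√354 = [18; 1,4,2,2,18,2,2,4,1,36, …], period ℓ=10 (even) → k=9
i=0: a=18 ⇒ p=18, q=1
…
i=4: a=2 ⇒ p=508, q=27
i=5: a=18 ⇒ p=9351, q=497
…
i=8: a=4 ⇒ p=210294, q=11177
i=9: a=1 ⇒ p=258065, q=13716
fundamental: x₁=258065, y₁=13716  (since 66597544225 − 354·188128656 = 1)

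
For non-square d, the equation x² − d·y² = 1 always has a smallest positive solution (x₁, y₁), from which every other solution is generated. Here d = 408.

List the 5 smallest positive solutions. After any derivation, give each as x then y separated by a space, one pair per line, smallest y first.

101 5
20401 1010
4120901 204015
832401601 41210020
168141002501 8324220025

√408 → a₀=20, period (5,40); ℓ=2 even so k=1
a_0=20:  p_0=20·1+0=20,  q_0=20·0+1=1
a_1=5:  p_1=5·20+1=101,  q_1=5·1+0=5
→ (101, 5).  Check: 101²=10201, 408·5²=10200, difference 1.
k=2:  x_2 = 101·101+408·5·5 = 20401,  y_2 = 101·5+5·101 = 1010
k=3:  x_3 = 101·20401+408·5·1010 = 4120901,  y_3 = 101·1010+5·20401 = 204015
k=4:  x_4 = 101·4120901+408·5·204015 = 832401601,  y_4 = 101·204015+5·4120901 = 41210020
k=5:  x_5 = 101·832401601+408·5·41210020 = 168141002501,  y_5 = 101·41210020+5·832401601 = 8324220025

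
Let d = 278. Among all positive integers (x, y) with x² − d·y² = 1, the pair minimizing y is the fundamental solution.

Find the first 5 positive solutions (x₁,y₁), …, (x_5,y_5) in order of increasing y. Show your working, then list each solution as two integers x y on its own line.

2501 150
12510001 750300
62575022501 3753000450
313000250040001 18772507500600
1565627188125062501 93900078765000750

√278 = [16; 1,2,16,2,1,32, …], period ℓ=6 (even) → k=5
i=0: a=16 ⇒ p=16, q=1
i=1: a=1 ⇒ p=17, q=1
i=2: a=2 ⇒ p=50, q=3
i=3: a=16 ⇒ p=817, q=49
i=4: a=2 ⇒ p=1684, q=101
i=5: a=1 ⇒ p=2501, q=150
fundamental: x₁=2501, y₁=150  (since 6255001 − 278·22500 = 1)
k=2:  x_2 = 2501·2501+278·150·150 = 12510001,  y_2 = 2501·150+150·2501 = 750300
k=3:  x_3 = 2501·12510001+278·150·750300 = 62575022501,  y_3 = 2501·750300+150·12510001 = 3753000450
k=4:  x_4 = 2501·62575022501+278·150·3753000450 = 313000250040001,  y_4 = 2501·3753000450+150·62575022501 = 18772507500600
k=5:  x_5 = 2501·313000250040001+278·150·18772507500600 = 1565627188125062501,  y_5 = 2501·18772507500600+150·313000250040001 = 93900078765000750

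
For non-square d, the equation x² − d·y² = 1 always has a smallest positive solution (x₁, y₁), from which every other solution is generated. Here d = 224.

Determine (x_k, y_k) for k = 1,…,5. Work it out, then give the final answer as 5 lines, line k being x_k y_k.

15 1
449 30
13455 899
403201 26940
12082575 807301

√224 → a₀=14, period (1,28); ℓ=2 even so k=1
step 0: (14, 1)  from 14·(1,0) + (0,1)
step 1: (15, 1)  from 1·(14,1) + (1,0)
fundamental: x₁=15, y₁=1  (since 225 − 224·1 = 1)
(x_2, y_2) = (15·15 + 224·1·1, 15·1 + 1·15) = (449, 30)
(x_3, y_3) = (15·449 + 224·1·30, 15·30 + 1·449) = (13455, 899)
(x_4, y_4) = (15·13455 + 224·1·899, 15·899 + 1·13455) = (403201, 26940)
(x_5, y_5) = (15·403201 + 224·1·26940, 15·26940 + 1·403201) = (12082575, 807301)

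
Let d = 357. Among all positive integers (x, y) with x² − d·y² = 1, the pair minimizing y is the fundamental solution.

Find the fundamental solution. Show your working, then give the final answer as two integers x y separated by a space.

3401 180

d=357: √d = [18; 1,8,2,8,1,36] (ℓ=6, even), read p_5/q_5
step 0: (18, 1)  from 18·(1,0) + (0,1)
…
step 2: (170, 9)  from 8·(19,1) + (18,1)
step 3: (359, 19)  from 2·(170,9) + (19,1)
step 4: (3042, 161)  from 8·(359,19) + (170,9)
step 5: (3401, 180)  from 1·(3042,161) + (359,19)
(x₁, y₁) = (3401, 180);  3401² − 357·180² = 1 ✓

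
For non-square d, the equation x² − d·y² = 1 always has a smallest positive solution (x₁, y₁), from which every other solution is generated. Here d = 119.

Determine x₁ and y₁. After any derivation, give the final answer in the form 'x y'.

[10; 1,9,1,20] for √119; ℓ=4 ⇒ convergent index 3
k=0  a_k=10  p_k/q_k = 10/1
…
k=2  a_k=9  p_k/q_k = 109/10
k=3  a_k=1  p_k/q_k = 120/11
→ (120, 11).  Check: 120²=14400, 119·11²=14399, difference 1.

120 11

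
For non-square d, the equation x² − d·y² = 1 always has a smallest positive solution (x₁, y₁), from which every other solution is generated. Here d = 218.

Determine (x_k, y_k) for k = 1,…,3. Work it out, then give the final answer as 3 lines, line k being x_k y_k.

√218 → a₀=14, period (1,3,3,1,28); ℓ=5 odd so k=9
step 0: (14, 1)  from 14·(1,0) + (0,1)
step 1: (15, 1)  from 1·(14,1) + (1,0)
step 2: (59, 4)  from 3·(15,1) + (14,1)
…
step 8: (96370, 6527)  from 3·(29633,2007) + (7471,506)
step 9: (126003, 8534)  from 1·(96370,6527) + (29633,2007)
→ (126003, 8534).  Check: 126003²=15876756009, 218·8534²=15876756008, difference 1.
n=2: (126003,8534)∘(126003,8534) = (126003·126003+218·8534·8534, 126003·8534+8534·126003) = (31753512017,2150619204)
n=3: (31753512017,2150619204)∘(126003,8534) = (126003·31753512017+218·8534·2150619204, 126003·2150619204+8534·31753512017) = (8002075549230099,541968943114690)

126003 8534
31753512017 2150619204
8002075549230099 541968943114690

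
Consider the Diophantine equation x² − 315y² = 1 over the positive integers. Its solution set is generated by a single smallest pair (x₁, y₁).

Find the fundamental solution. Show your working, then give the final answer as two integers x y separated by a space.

√315 = [17; 1,2,1,34, …], period ℓ=4 (even) → k=3
i=0: a=17 ⇒ p=17, q=1
i=1: a=1 ⇒ p=18, q=1
i=2: a=2 ⇒ p=53, q=3
i=3: a=1 ⇒ p=71, q=4
→ (71, 4).  Check: 71²=5041, 315·4²=5040, difference 1.

71 4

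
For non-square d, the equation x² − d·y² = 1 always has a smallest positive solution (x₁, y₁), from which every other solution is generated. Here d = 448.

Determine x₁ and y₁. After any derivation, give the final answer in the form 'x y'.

127 6

√448 → a₀=21, period (6,42); ℓ=2 even so k=1
i=0: a=21 ⇒ p=21, q=1
i=1: a=6 ⇒ p=127, q=6
→ (127, 6).  Check: 127²=16129, 448·6²=16128, difference 1.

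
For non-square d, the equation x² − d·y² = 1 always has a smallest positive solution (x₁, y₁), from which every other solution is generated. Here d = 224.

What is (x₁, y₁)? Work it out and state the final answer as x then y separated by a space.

15 1

d=224: √d = [14; 1,28] (ℓ=2, even), read p_1/q_1
a_0=14:  p_0=14·1+0=14,  q_0=14·0+1=1
a_1=1:  p_1=1·14+1=15,  q_1=1·1+0=1
fundamental: x₁=15, y₁=1  (since 225 − 224·1 = 1)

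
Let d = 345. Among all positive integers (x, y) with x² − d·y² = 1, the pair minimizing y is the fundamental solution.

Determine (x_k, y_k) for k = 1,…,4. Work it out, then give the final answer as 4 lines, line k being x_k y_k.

√345 = [18; 1,1,2,1,6,1,2,1,1,36, …], period ℓ=10 (even) → k=9
step 0: (18, 1)  from 18·(1,0) + (0,1)
…
step 2: (37, 2)  from 1·(19,1) + (18,1)
step 3: (93, 5)  from 2·(37,2) + (19,1)
step 4: (130, 7)  from 1·(93,5) + (37,2)
step 5: (873, 47)  from 6·(130,7) + (93,5)
step 6: (1003, 54)  from 1·(873,47) + (130,7)
…
step 8: (3882, 209)  from 1·(2879,155) + (1003,54)
step 9: (6761, 364)  from 1·(3882,209) + (2879,155)
(x₁, y₁) = (6761, 364);  6761² − 345·364² = 1 ✓
k=2:  x_2 = 6761·6761+345·364·364 = 91422241,  y_2 = 6761·364+364·6761 = 4922008
k=3:  x_3 = 6761·91422241+345·364·4922008 = 1236211536041,  y_3 = 6761·4922008+364·91422241 = 66555391812
k=4:  x_4 = 6761·1236211536041+345·364·66555391812 = 16716052298924161,  y_4 = 6761·66555391812+364·1236211536041 = 899962003159856

6761 364
91422241 4922008
1236211536041 66555391812
16716052298924161 899962003159856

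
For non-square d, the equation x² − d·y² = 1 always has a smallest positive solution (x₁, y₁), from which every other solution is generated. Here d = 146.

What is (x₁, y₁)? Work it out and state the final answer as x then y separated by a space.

√146 = [12; 12,24, …], period ℓ=2 (even) → k=1
step 0: (12, 1)  from 12·(1,0) + (0,1)
step 1: (145, 12)  from 12·(12,1) + (1,0)
(x₁, y₁) = (145, 12);  145² − 146·12² = 1 ✓

145 12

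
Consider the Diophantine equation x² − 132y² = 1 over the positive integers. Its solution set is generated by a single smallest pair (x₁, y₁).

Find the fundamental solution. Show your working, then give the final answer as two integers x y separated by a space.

√132 → a₀=11, period (2,22); ℓ=2 even so k=1
a_0=11:  p_0=11·1+0=11,  q_0=11·0+1=1
a_1=2:  p_1=2·11+1=23,  q_1=2·1+0=2
fundamental: x₁=23, y₁=2  (since 529 − 132·4 = 1)

23 2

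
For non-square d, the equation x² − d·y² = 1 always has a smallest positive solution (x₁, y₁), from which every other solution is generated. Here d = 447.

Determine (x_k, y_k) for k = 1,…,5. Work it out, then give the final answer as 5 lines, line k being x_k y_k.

√447 → a₀=21, period (7,42); ℓ=2 even so k=1
a_0=21:  p_0=21·1+0=21,  q_0=21·0+1=1
a_1=7:  p_1=7·21+1=148,  q_1=7·1+0=7
fundamental: x₁=148, y₁=7  (since 21904 − 447·49 = 1)
(x_2, y_2) = (148·148 + 447·7·7, 148·7 + 7·148) = (43807, 2072)
(x_3, y_3) = (148·43807 + 447·7·2072, 148·2072 + 7·43807) = (12966724, 613305)
(x_4, y_4) = (148·12966724 + 447·7·613305, 148·613305 + 7·12966724) = (3838106497, 181536208)
(x_5, y_5) = (148·3838106497 + 447·7·181536208, 148·181536208 + 7·3838106497) = (1136066556388, 53734104263)

148 7
43807 2072
12966724 613305
3838106497 181536208
1136066556388 53734104263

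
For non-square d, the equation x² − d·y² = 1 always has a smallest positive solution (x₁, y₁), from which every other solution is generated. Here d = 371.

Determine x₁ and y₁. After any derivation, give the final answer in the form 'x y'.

d=371: √d = [19; 3,1,4,1,3,38] (ℓ=6, even), read p_5/q_5
i=0: a=19 ⇒ p=19, q=1
i=1: a=3 ⇒ p=58, q=3
i=2: a=1 ⇒ p=77, q=4
i=3: a=4 ⇒ p=366, q=19
i=4: a=1 ⇒ p=443, q=23
i=5: a=3 ⇒ p=1695, q=88
(x₁, y₁) = (1695, 88);  1695² − 371·88² = 1 ✓

1695 88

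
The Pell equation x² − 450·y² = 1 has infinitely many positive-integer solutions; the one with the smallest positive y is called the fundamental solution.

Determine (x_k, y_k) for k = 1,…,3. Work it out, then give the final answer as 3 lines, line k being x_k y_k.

19601 924
768398401 36222648
30122754096401 1420000245972

d=450: √d = [21; 4,1,2,4,2,1,4,42] (ℓ=8, even), read p_7/q_7
a_0=21:  p_0=21·1+0=21,  q_0=21·0+1=1
…
a_2=1:  p_2=1·85+21=106,  q_2=1·4+1=5
a_3=2:  p_3=2·106+85=297,  q_3=2·5+4=14
a_4=4:  p_4=4·297+106=1294,  q_4=4·14+5=61
a_5=2:  p_5=2·1294+297=2885,  q_5=2·61+14=136
a_6=1:  p_6=1·2885+1294=4179,  q_6=1·136+61=197
a_7=4:  p_7=4·4179+2885=19601,  q_7=4·197+136=924
→ (19601, 924).  Check: 19601²=384199201, 450·924²=384199200, difference 1.
(x_2, y_2) = (19601·19601 + 450·924·924, 19601·924 + 924·19601) = (768398401, 36222648)
(x_3, y_3) = (19601·768398401 + 450·924·36222648, 19601·36222648 + 924·768398401) = (30122754096401, 1420000245972)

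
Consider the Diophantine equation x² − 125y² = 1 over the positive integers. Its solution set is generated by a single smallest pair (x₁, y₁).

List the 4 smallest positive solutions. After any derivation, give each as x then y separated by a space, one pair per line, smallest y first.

d=125: √d = [11; 5,1,1,5,22] (ℓ=5, odd), read p_9/q_9
a_0=11:  p_0=11·1+0=11,  q_0=11·0+1=1
a_1=5:  p_1=5·11+1=56,  q_1=5·1+0=5
…
a_3=1:  p_3=1·67+56=123,  q_3=1·6+5=11
a_4=5:  p_4=5·123+67=682,  q_4=5·11+6=61
…
a_6=5:  p_6=5·15127+682=76317,  q_6=5·1353+61=6826
a_7=1:  p_7=1·76317+15127=91444,  q_7=1·6826+1353=8179
a_8=1:  p_8=1·91444+76317=167761,  q_8=1·8179+6826=15005
a_9=5:  p_9=5·167761+91444=930249,  q_9=5·15005+8179=83204
→ (930249, 83204).  Check: 930249²=865363202001, 125·83204²=865363202000, difference 1.
k=2:  x_2 = 930249·930249+125·83204·83204 = 1730726404001,  y_2 = 930249·83204+83204·930249 = 154800875592
k=3:  x_3 = 930249·1730726404001+125·83204·154800875592 = 3220013013190122249,  y_3 = 930249·154800875592+83204·1730726404001 = 288006719437081612
k=4:  x_4 = 930249·3220013013190122249+125·83204·288006719437081612 = 5990827771012465337616001,  y_4 = 930249·288006719437081612+83204·3220013013190122249 = 535835925499096664087184

930249 83204
1730726404001 154800875592
3220013013190122249 288006719437081612
5990827771012465337616001 535835925499096664087184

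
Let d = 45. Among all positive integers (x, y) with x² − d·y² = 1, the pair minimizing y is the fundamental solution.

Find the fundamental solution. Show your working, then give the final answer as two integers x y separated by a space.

d=45: √d = [6; 1,2,2,2,1,12] (ℓ=6, even), read p_5/q_5
i=0: a=6 ⇒ p=6, q=1
…
i=2: a=2 ⇒ p=20, q=3
i=3: a=2 ⇒ p=47, q=7
i=4: a=2 ⇒ p=114, q=17
i=5: a=1 ⇒ p=161, q=24
→ (161, 24).  Check: 161²=25921, 45·24²=25920, difference 1.

161 24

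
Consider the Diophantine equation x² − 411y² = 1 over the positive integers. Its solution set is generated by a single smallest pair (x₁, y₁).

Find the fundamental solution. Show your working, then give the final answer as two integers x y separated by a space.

49730 2453

[20; 3,1,1,1,19,1,1,1,3,40] for √411; ℓ=10 ⇒ convergent index 9
step 0: (20, 1)  from 20·(1,0) + (0,1)
step 1: (61, 3)  from 3·(20,1) + (1,0)
step 2: (81, 4)  from 1·(61,3) + (20,1)
step 3: (142, 7)  from 1·(81,4) + (61,3)
…
step 5: (4379, 216)  from 19·(223,11) + (142,7)
step 6: (4602, 227)  from 1·(4379,216) + (223,11)
step 7: (8981, 443)  from 1·(4602,227) + (4379,216)
step 8: (13583, 670)  from 1·(8981,443) + (4602,227)
step 9: (49730, 2453)  from 3·(13583,670) + (8981,443)
fundamental: x₁=49730, y₁=2453  (since 2473072900 − 411·6017209 = 1)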